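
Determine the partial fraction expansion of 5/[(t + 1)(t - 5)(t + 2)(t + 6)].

Using Heaviside cover-up: (-1/6)/(t + 1) + (5/462)/(t - 5) + (5/28)/(t + 2) - (1/44)/(t + 6)


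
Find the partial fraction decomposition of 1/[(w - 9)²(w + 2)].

Cover-up at w=-2: R = 1/(-2 - 9)² = 1/121. Cover-up at w=9: Q = 1/(9 + 2) = 1/11. Comparing w² coeff: P = -R = -1/121
Result: (-1/121)/(w - 9) + (1/11)/(w - 9)² + (1/121)/(w + 2)


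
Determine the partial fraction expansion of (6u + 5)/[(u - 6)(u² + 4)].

At u=6: P = (6·6 + 5)/(6² + 4) = 41/40. Q = -P = -41/40, R = 6 - 6·P = -3/20
Result: (41/40)/(u - 6) - ((41/40)u + 3/20)/(u² + 4)


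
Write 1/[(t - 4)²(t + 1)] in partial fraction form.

Cover-up at t=-1: C = 1/(-1 - 4)² = 1/25. Cover-up at t=4: B = 1/(4 + 1) = 1/5. Comparing t² coeff: A = -C = -1/25
Result: (-1/25)/(t - 4) + (1/5)/(t - 4)² + (1/25)/(t + 1)


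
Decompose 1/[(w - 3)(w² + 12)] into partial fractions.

Cover-up at w = 3: A = 1/(3² + 12) = 1/21. Then B = -A = -1/21, C = -A·(0 + 3) = -1/7
Result: (1/21)/(w - 3) - ((1/21)w + 1/7)/(w² + 12)


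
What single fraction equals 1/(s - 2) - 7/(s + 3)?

Common denominator (s - 2)(s + 3). Numerator: 1(s + 3) - 7(s - 2) = (s + 3) - (7s - 14) = -6s + 17
Result: (-6s + 17)/[(s - 2)(s + 3)]


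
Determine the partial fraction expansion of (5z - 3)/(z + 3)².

(5z - 3) = P(z + 3) + Q. At z = -3: Q = 5·(-3) - 3 = -18. Coeff of z: P = 5
Result: 5/(z + 3) - 18/(z + 3)²


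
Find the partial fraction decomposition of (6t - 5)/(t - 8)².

(6t - 5) = P(t - 8) + Q. At t = 8: Q = 6·8 - 5 = 43. Coeff of t: P = 6
Result: 6/(t - 8) + 43/(t - 8)²


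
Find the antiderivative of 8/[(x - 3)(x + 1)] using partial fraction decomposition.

Decompose: 8/[(x - 3)(x + 1)] = 2/(x - 3) - 2/(x + 1). Integrate each term: 2 ln|(x - 3)| - 2 ln|(x + 1)| + C


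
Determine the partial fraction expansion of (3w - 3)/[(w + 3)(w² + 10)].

At w=-3: P = (3·(-3) - 3)/((-3)² + 10) = -12/19. Q = -P = 12/19, R = 3 - (-3)·P = 21/19
Result: (-12/19)/(w + 3) + ((12/19)w + 21/19)/(w² + 10)


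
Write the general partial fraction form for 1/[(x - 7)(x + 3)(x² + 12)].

Two linear + quadratic: A/(x - 7) + B/(x + 3) + (Cx + D)/(x² + 12)


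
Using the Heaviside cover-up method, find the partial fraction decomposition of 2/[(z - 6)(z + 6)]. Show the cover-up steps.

Cover (z - 6): set z=6, get P = 2/(6 + 6) = 1/6. Cover (z + 6): set z=-6, get Q = 2/(-6 - 6) = -1/6.
Result: (1/6)/(z - 6) - (1/6)/(z + 6)


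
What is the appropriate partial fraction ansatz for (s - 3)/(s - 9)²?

Repeated linear factor: A/(s - 9) + B/(s - 9)²


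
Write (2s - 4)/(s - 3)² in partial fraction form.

(2s - 4) = P(s - 3) + Q. At s = 3: Q = 2·3 - 4 = 2. Coeff of s: P = 2
Result: 2/(s - 3) + 2/(s - 3)²


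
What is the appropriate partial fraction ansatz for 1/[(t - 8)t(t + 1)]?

Three distinct linear factors: A/(t - 8) + B/t + C/(t + 1)


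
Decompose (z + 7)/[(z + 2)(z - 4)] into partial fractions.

At z=-2: A = (1·(-2) + 7)/(-2 - 4) = -5/6. At z=4: B = (1·4 + 7)/(4 + 2) = 11/6
Result: (-5/6)/(z + 2) + (11/6)/(z - 4)


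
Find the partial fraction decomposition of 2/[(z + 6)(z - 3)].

2/(z + 6)(z - 3) = P/(z + 6) + Q/(z - 3). P = 2/(-6 - 3) = -2/9, Q = 2/(3 + 6) = 2/9
Result: (-2/9)/(z + 6) + (2/9)/(z - 3)


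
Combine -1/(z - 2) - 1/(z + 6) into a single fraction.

Common denominator (z - 2)(z + 6). Numerator: -1(z + 6) - 1(z - 2) = (-z - 6) - (z - 2) = -2z - 4
Result: (-2z - 4)/[(z - 2)(z + 6)]


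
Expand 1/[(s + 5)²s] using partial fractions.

Cover-up at s=0: R = 1/(0 + 5)² = 1/25. Cover-up at s=-5: Q = 1/(-5 - 0) = -1/5. Comparing s² coeff: P = -R = -1/25
Result: (-1/25)/(s + 5) - (1/5)/(s + 5)² + (1/25)/s


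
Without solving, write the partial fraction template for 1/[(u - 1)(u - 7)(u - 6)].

Three distinct linear factors: P/(u - 1) + Q/(u - 7) + R/(u - 6)


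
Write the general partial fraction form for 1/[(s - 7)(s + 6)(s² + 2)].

Two linear + quadratic: P/(s - 7) + Q/(s + 6) + (Rs + S)/(s² + 2)


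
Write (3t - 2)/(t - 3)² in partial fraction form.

(3t - 2) = α(t - 3) + β. At t = 3: β = 3·3 - 2 = 7. Coeff of t: α = 3
Result: 3/(t - 3) + 7/(t - 3)²


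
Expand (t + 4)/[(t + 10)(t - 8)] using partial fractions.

At t=-10: α = (1·(-10) + 4)/(-10 - 8) = 1/3. At t=8: β = (1·8 + 4)/(8 + 10) = 2/3
Result: (1/3)/(t + 10) + (2/3)/(t - 8)


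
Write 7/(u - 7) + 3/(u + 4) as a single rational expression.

Common denominator (u - 7)(u + 4). Numerator: 7(u + 4) + 3(u - 7) = (7u + 28) + (3u - 21) = 10u + 7
Result: (10u + 7)/[(u - 7)(u + 4)]


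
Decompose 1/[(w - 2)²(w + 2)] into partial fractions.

Cover-up at w=-2: γ = 1/(-2 - 2)² = 1/16. Cover-up at w=2: β = 1/(2 + 2) = 1/4. Comparing w² coeff: α = -γ = -1/16
Result: (-1/16)/(w - 2) + (1/4)/(w - 2)² + (1/16)/(w + 2)


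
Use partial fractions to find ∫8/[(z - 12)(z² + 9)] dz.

Cover-up at z=12: A = 8/(12²+9) = 8/153. Coeff matching: B = -8/153, C = -32/51. Decomposition: (8/153)/(z - 12) - ((8/153)z + 32/51)/(z² + 9). Integrate: linear → ln, quadratic → (1/2)ln + arctan: (8/153) ln|(z - 12)| - (4/153) ln(z² + 9) - (32/153) arctan(z/3) + C


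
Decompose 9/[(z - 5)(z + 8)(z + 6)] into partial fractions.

Using cover-up method: α = 9/143, β = 9/26, γ = -9/22
Result: (9/143)/(z - 5) + (9/26)/(z + 8) - (9/22)/(z + 6)


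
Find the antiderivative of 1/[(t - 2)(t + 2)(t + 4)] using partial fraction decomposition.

Cover-up: A = 1/24, B = -1/8, C = 1/12. Decomposition: (1/24)/(t - 2) - (1/8)/(t + 2) + (1/12)/(t + 4). Integrate each term: (1/24) ln|(t - 2)| - (1/8) ln|(t + 2)| + (1/12) ln|(t + 4)| + C


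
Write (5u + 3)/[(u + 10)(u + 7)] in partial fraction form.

At u=-10: P = (5·(-10) + 3)/(-10 + 7) = 47/3. At u=-7: Q = (5·(-7) + 3)/(-7 + 10) = -32/3
Result: (47/3)/(u + 10) - (32/3)/(u + 7)


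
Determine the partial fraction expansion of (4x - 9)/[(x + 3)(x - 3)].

At x=-3: P = (4·(-3) - 9)/(-3 - 3) = 7/2. At x=3: Q = (4·3 - 9)/(3 + 3) = 1/2
Result: (7/2)/(x + 3) + (1/2)/(x - 3)


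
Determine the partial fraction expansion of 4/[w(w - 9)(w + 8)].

Using cover-up method: α = -1/18, β = 4/153, γ = 1/34
Result: (-1/18)/w + (4/153)/(w - 9) + (1/34)/(w + 8)


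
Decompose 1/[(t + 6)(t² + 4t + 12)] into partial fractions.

Cover-up at t = -6: α = 1/((-6)² + 4·(-6) + 12) = 1/24. Then β = -α = -1/24, γ = -α·(4 - 6) = 1/12
Result: (1/24)/(t + 6) - ((1/24)t - 1/12)/(t² + 4t + 12)


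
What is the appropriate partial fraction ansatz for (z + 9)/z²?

Repeated linear factor: P/z + Q/z²


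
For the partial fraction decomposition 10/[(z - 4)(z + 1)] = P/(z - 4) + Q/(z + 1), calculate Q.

Cover-up at z = -1: Q = 10/(-1 - 4) = -10/5 = -2


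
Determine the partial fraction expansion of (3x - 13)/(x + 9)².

(3x - 13) = α(x + 9) + β. At x = -9: β = 3·(-9) - 13 = -40. Coeff of x: α = 3
Result: 3/(x + 9) - 40/(x + 9)²


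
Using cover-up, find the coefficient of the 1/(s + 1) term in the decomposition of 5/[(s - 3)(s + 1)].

Cover (s + 1), set s=-1: 5/((s - 3) at s=-1) = 5/(-4) = -5/4


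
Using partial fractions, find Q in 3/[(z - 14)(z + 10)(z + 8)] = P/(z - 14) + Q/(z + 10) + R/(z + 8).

Cover-up at z = -10: Q = 3/[(-10 - 14)(-10 + 8)] = 3/[(-24)(-2)] = 3/48 = 1/16


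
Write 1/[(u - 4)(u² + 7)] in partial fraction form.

Cover-up at u = 4: P = 1/(4² + 7) = 1/23. Then Q = -P = -1/23, R = -P·(0 + 4) = -4/23
Result: (1/23)/(u - 4) - ((1/23)u + 4/23)/(u² + 7)


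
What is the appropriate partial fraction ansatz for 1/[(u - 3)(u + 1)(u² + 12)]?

Two linear + quadratic: P/(u - 3) + Q/(u + 1) + (Ru + S)/(u² + 12)


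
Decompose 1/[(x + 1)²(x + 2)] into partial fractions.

Cover-up at x=-2: C = 1/(-2 + 1)² = 1. Cover-up at x=-1: B = 1/(-1 + 2) = 1. Comparing x² coeff: A = -C = -1
Result: -1/(x + 1) + 1/(x + 1)² + 1/(x + 2)


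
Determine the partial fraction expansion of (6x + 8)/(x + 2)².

(6x + 8) = A(x + 2) + B. At x = -2: B = 6·(-2) + 8 = -4. Coeff of x: A = 6
Result: 6/(x + 2) - 4/(x + 2)²


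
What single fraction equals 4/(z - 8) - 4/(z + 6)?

Common denominator (z - 8)(z + 6). Numerator: 4(z + 6) - 4(z - 8) = (4z + 24) - (4z - 32) = 56
Result: (56)/[(z - 8)(z + 6)]


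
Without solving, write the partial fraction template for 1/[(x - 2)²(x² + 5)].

Repeated linear + quadratic: P/(x - 2) + Q/(x - 2)² + (Rx + S)/(x² + 5)


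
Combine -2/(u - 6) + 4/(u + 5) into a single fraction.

Common denominator (u - 6)(u + 5). Numerator: -2(u + 5) + 4(u - 6) = (-2u - 10) + (4u - 24) = 2u - 34
Result: (2u - 34)/[(u - 6)(u + 5)]


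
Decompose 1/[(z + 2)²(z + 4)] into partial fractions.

Cover-up at z=-4: C = 1/(-4 + 2)² = 1/4. Cover-up at z=-2: B = 1/(-2 + 4) = 1/2. Comparing z² coeff: A = -C = -1/4
Result: (-1/4)/(z + 2) + (1/2)/(z + 2)² + (1/4)/(z + 4)


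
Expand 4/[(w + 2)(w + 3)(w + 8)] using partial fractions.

Using cover-up method: P = 2/3, Q = -4/5, R = 2/15
Result: (2/3)/(w + 2) - (4/5)/(w + 3) + (2/15)/(w + 8)


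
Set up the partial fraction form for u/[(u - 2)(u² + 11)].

Linear + irreducible quadratic: α/(u - 2) + (βu + γ)/(u² + 11)


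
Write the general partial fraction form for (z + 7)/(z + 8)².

Repeated linear factor: A/(z + 8) + B/(z + 8)²


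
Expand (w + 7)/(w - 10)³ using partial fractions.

(w + 7) = P(w - 10)² + Q(w - 10) + R. At w = 10: R = 1·10 + 7 = 17. Coefficients: P = 0, Q = 1
Result: 1/(w - 10)² + 17/(w - 10)³


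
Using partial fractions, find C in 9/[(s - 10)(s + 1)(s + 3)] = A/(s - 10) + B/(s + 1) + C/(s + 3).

Cover-up at s = -3: C = 9/[(-3 - 10)(-3 + 1)] = 9/[(-13)(-2)] = 9/26


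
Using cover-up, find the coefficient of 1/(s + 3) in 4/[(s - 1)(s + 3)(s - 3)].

Cover (s + 3), set s=-3: 4/[(-3 - 1)(-3 - 3)] = 1/6


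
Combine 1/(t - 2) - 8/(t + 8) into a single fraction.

Common denominator (t - 2)(t + 8). Numerator: 1(t + 8) - 8(t - 2) = (t + 8) - (8t - 16) = -7t + 24
Result: (-7t + 24)/[(t - 2)(t + 8)]


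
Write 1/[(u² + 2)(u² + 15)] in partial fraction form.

Coefficient matching gives α = γ = 0, β = 1/(15-2) = 1/13, δ = -β = -1/13
Result: (1/13)/(u² + 2) - (1/13)/(u² + 15)


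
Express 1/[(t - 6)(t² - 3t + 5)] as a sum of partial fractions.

Cover-up at t = 6: A = 1/(6² - 3·6 + 5) = 1/23. Then B = -A = -1/23, C = -A·(-3 + 6) = -3/23
Result: (1/23)/(t - 6) - ((1/23)t + 3/23)/(t² - 3t + 5)


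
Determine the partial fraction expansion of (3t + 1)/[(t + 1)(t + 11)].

At t=-1: A = (3·(-1) + 1)/(-1 + 11) = -1/5. At t=-11: B = (3·(-11) + 1)/(-11 + 1) = 16/5
Result: (-1/5)/(t + 1) + (16/5)/(t + 11)


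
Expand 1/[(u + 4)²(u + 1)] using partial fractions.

Cover-up at u=-1: C = 1/(-1 + 4)² = 1/9. Cover-up at u=-4: B = 1/(-4 + 1) = -1/3. Comparing u² coeff: A = -C = -1/9
Result: (-1/9)/(u + 4) - (1/3)/(u + 4)² + (1/9)/(u + 1)


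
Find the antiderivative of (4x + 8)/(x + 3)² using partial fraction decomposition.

Decompose: α = 4, β = 4·(-3) + 8 = -4, so (4x + 8)/(x + 3)² = 4/(x + 3) - 4/(x + 3)². Integrate: ∫ α/(x + 3) dx = 4 ln|(x + 3)|; ∫ β/(x + 3)² dx = 4/(x + 3). Sum: 4 ln|(x + 3)| + 4/(x + 3) + C


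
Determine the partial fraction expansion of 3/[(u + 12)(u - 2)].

3/(u + 12)(u - 2) = A/(u + 12) + B/(u - 2). A = 3/(-12 - 2) = -3/14, B = 3/(2 + 12) = 3/14
Result: (-3/14)/(u + 12) + (3/14)/(u - 2)


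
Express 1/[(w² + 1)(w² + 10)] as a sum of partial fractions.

Coefficient matching gives A = C = 0, B = 1/(10-1) = 1/9, D = -B = -1/9
Result: (1/9)/(w² + 1) - (1/9)/(w² + 10)


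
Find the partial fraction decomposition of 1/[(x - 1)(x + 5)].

1/(x - 1)(x + 5) = A/(x - 1) + B/(x + 5). A = 1/(1 + 5) = 1/6, B = 1/(-5 - 1) = -1/6
Result: (1/6)/(x - 1) - (1/6)/(x + 5)


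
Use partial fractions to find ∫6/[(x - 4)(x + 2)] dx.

Decompose: 6/[(x - 4)(x + 2)] = 1/(x - 4) - 1/(x + 2). Integrate each term: ln|(x - 4)| - ln|(x + 2)| + C


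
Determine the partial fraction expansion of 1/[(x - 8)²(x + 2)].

Cover-up at x=-2: γ = 1/(-2 - 8)² = 1/100. Cover-up at x=8: β = 1/(8 + 2) = 1/10. Comparing x² coeff: α = -γ = -1/100
Result: (-1/100)/(x - 8) + (1/10)/(x - 8)² + (1/100)/(x + 2)


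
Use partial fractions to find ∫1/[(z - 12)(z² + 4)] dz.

Cover-up at z=12: A = 1/(12²+4) = 1/148. Coeff matching: B = -1/148, C = -3/37. Decomposition: (1/148)/(z - 12) - ((1/148)z + 3/37)/(z² + 4). Integrate: linear → ln, quadratic → (1/2)ln + arctan: (1/148) ln|(z - 12)| - (1/296) ln(z² + 4) - (3/74) arctan(z/2) + C


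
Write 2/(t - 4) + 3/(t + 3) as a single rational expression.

Common denominator (t - 4)(t + 3). Numerator: 2(t + 3) + 3(t - 4) = (2t + 6) + (3t - 12) = 5t - 6
Result: (5t - 6)/[(t - 4)(t + 3)]


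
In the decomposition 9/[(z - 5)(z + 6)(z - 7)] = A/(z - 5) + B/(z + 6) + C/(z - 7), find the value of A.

Cover-up at z = 5: A = 9/[(5 + 6)(5 - 7)] = 9/[(11)(-2)] = -9/22


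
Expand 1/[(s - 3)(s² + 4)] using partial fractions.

Cover-up at s = 3: A = 1/(3² + 4) = 1/13. Then B = -A = -1/13, C = -A·(0 + 3) = -3/13
Result: (1/13)/(s - 3) - ((1/13)s + 3/13)/(s² + 4)


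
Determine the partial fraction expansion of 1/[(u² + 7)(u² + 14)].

Coefficient matching gives A = C = 0, B = 1/(14-7) = 1/7, D = -B = -1/7
Result: (1/7)/(u² + 7) - (1/7)/(u² + 14)


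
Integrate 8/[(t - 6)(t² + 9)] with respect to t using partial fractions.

Cover-up at t=6: A = 8/(6²+9) = 8/45. Coeff matching: B = -8/45, C = -16/15. Decomposition: (8/45)/(t - 6) - ((8/45)t + 16/15)/(t² + 9). Integrate: linear → ln, quadratic → (1/2)ln + arctan: (8/45) ln|(t - 6)| - (4/45) ln(t² + 9) - (16/45) arctan(t/3) + C


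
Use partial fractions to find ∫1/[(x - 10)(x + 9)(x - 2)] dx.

Cover-up: A = 1/152, B = 1/209, C = -1/88. Decomposition: (1/152)/(x - 10) + (1/209)/(x + 9) - (1/88)/(x - 2). Integrate each term: (1/152) ln|(x - 10)| + (1/209) ln|(x + 9)| - (1/88) ln|(x - 2)| + C


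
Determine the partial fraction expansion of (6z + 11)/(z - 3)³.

(6z + 11) = A(z - 3)² + B(z - 3) + C. At z = 3: C = 6·3 + 11 = 29. Coefficients: A = 0, B = 6
Result: 6/(z - 3)² + 29/(z - 3)³


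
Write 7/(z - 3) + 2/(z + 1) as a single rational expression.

Common denominator (z - 3)(z + 1). Numerator: 7(z + 1) + 2(z - 3) = (7z + 7) + (2z - 6) = 9z + 1
Result: (9z + 1)/[(z - 3)(z + 1)]


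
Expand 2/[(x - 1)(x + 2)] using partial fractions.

2/(x - 1)(x + 2) = α/(x - 1) + β/(x + 2). α = 2/(1 + 2) = 2/3, β = 2/(-2 - 1) = -2/3
Result: (2/3)/(x - 1) - (2/3)/(x + 2)


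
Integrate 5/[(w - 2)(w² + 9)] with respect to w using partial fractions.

Cover-up at w=2: P = 5/(2²+9) = 5/13. Coeff matching: Q = -5/13, R = -10/13. Decomposition: (5/13)/(w - 2) - ((5/13)w + 10/13)/(w² + 9). Integrate: linear → ln, quadratic → (1/2)ln + arctan: (5/13) ln|(w - 2)| - (5/26) ln(w² + 9) - (10/39) arctan(w/3) + C


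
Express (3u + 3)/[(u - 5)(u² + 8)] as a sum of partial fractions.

At u=5: A = (3·5 + 3)/(5² + 8) = 6/11. B = -A = -6/11, C = 3 - 5·A = 3/11
Result: (6/11)/(u - 5) - ((6/11)u - 3/11)/(u² + 8)


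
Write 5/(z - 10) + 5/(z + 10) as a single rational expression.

Common denominator (z - 10)(z + 10). Numerator: 5(z + 10) + 5(z - 10) = (5z + 50) + (5z - 50) = 10z
Result: (10z)/[(z - 10)(z + 10)]


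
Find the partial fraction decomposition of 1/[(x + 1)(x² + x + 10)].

Cover-up at x = -1: P = 1/((-1)² + 1·(-1) + 10) = 1/10. Then Q = -P = -1/10, R = -P·(1 - 1) = 0
Result: (1/10)/(x + 1) - ((1/10)x)/(x² + x + 10)


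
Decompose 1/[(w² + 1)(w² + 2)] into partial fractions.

Coefficient matching gives A = C = 0, B = 1/(2-1) = 1, D = -B = -1
Result: 1/(w² + 1) - 1/(w² + 2)


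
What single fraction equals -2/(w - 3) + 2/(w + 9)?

Common denominator (w - 3)(w + 9). Numerator: -2(w + 9) + 2(w - 3) = (-2w - 18) + (2w - 6) = -24
Result: (-24)/[(w - 3)(w + 9)]


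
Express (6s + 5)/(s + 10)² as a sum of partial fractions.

(6s + 5) = α(s + 10) + β. At s = -10: β = 6·(-10) + 5 = -55. Coeff of s: α = 6
Result: 6/(s + 10) - 55/(s + 10)²


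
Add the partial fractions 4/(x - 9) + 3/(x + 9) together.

Common denominator (x - 9)(x + 9). Numerator: 4(x + 9) + 3(x - 9) = (4x + 36) + (3x - 27) = 7x + 9
Result: (7x + 9)/[(x - 9)(x + 9)]


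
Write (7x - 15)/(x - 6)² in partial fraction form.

(7x - 15) = α(x - 6) + β. At x = 6: β = 7·6 - 15 = 27. Coeff of x: α = 7
Result: 7/(x - 6) + 27/(x - 6)²


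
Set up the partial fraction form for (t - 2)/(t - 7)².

Repeated linear factor: P/(t - 7) + Q/(t - 7)²


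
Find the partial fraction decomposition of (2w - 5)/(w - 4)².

(2w - 5) = A(w - 4) + B. At w = 4: B = 2·4 - 5 = 3. Coeff of w: A = 2
Result: 2/(w - 4) + 3/(w - 4)²


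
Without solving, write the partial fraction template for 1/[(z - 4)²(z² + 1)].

Repeated linear + quadratic: α/(z - 4) + β/(z - 4)² + (γz + δ)/(z² + 1)


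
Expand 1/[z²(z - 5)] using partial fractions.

Cover-up at z=5: γ = 1/(5 - 0)² = 1/25. Cover-up at z=0: β = 1/(0 - 5) = -1/5. Comparing z² coeff: α = -γ = -1/25
Result: (-1/25)/z - (1/5)/z² + (1/25)/(z - 5)


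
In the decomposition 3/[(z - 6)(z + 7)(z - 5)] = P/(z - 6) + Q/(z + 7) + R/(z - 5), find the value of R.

Cover-up at z = 5: R = 3/[(5 - 6)(5 + 7)] = 3/[(-1)(12)] = -3/12 = -1/4


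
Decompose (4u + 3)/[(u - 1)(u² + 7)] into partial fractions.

At u=1: P = (4·1 + 3)/(1² + 7) = 7/8. Q = -P = -7/8, R = 4 - 1·P = 25/8
Result: (7/8)/(u - 1) - ((7/8)u - 25/8)/(u² + 7)


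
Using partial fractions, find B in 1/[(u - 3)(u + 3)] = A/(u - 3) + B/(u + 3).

Cover-up at u = -3: B = 1/(-3 - 3) = -1/6


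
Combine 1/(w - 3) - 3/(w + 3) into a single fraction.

Common denominator (w - 3)(w + 3). Numerator: 1(w + 3) - 3(w - 3) = (w + 3) - (3w - 9) = -2w + 12
Result: (-2w + 12)/[(w - 3)(w + 3)]


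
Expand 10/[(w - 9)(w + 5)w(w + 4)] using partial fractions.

Using Heaviside cover-up: (5/819)/(w - 9) - (1/7)/(w + 5) - (1/18)/w + (5/26)/(w + 4)


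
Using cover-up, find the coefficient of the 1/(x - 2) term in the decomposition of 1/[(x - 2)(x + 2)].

Cover (x - 2), set x=2: 1/((x + 2) at x=2) = 1/(4) = 1/4


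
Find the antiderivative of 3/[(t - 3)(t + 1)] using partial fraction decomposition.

Decompose: 3/[(t - 3)(t + 1)] = (3/4)/(t - 3) - (3/4)/(t + 1). Integrate each term: (3/4) ln|(t - 3)| - (3/4) ln|(t + 1)| + C


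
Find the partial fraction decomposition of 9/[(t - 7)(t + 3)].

9/(t - 7)(t + 3) = A/(t - 7) + B/(t + 3). A = 9/(7 + 3) = 9/10, B = 9/(-3 - 7) = -9/10
Result: (9/10)/(t - 7) - (9/10)/(t + 3)


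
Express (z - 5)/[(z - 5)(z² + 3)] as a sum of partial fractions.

At z=5: α = (1·5 - 5)/(5² + 3) = 0. β = -α = 0, γ = 1 - 5·α = 1
Result: (1)/(z² + 3)


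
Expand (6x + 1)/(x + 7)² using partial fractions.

(6x + 1) = P(x + 7) + Q. At x = -7: Q = 6·(-7) + 1 = -41. Coeff of x: P = 6
Result: 6/(x + 7) - 41/(x + 7)²


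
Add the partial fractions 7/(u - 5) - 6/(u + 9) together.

Common denominator (u - 5)(u + 9). Numerator: 7(u + 9) - 6(u - 5) = (7u + 63) - (6u - 30) = u + 93
Result: (u + 93)/[(u - 5)(u + 9)]


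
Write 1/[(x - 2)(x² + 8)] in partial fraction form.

Cover-up at x = 2: α = 1/(2² + 8) = 1/12. Then β = -α = -1/12, γ = -α·(0 + 2) = -1/6
Result: (1/12)/(x - 2) - ((1/12)x + 1/6)/(x² + 8)


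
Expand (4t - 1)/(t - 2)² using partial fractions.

(4t - 1) = P(t - 2) + Q. At t = 2: Q = 4·2 - 1 = 7. Coeff of t: P = 4
Result: 4/(t - 2) + 7/(t - 2)²


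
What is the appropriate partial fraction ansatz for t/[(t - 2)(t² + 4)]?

Linear + irreducible quadratic: α/(t - 2) + (βt + γ)/(t² + 4)


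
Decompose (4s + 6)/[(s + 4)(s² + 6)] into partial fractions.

At s=-4: α = (4·(-4) + 6)/((-4)² + 6) = -5/11. β = -α = 5/11, γ = 4 - (-4)·α = 24/11
Result: (-5/11)/(s + 4) + ((5/11)s + 24/11)/(s² + 6)


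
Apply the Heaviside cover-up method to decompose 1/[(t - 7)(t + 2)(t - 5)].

Cover (t - 7), t=7: A = 1/[(7 + 2)(7 - 5)] = 1/18. Cover (t + 2), t=-2: B = 1/[(-2 - 7)(-2 - 5)] = 1/63. Cover (t - 5), t=5: C = 1/[(5 - 7)(5 + 2)] = -1/14.
Result: (1/18)/(t - 7) + (1/63)/(t + 2) - (1/14)/(t - 5)


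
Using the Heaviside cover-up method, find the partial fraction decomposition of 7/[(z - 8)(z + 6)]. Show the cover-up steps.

Cover (z - 8): set z=8, get α = 7/(8 + 6) = 1/2. Cover (z + 6): set z=-6, get β = 7/(-6 - 8) = -1/2.
Result: (1/2)/(z - 8) - (1/2)/(z + 6)


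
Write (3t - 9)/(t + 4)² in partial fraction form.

(3t - 9) = A(t + 4) + B. At t = -4: B = 3·(-4) - 9 = -21. Coeff of t: A = 3
Result: 3/(t + 4) - 21/(t + 4)²


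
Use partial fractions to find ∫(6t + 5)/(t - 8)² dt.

Decompose: P = 6, Q = 6·8 + 5 = 53, so (6t + 5)/(t - 8)² = 6/(t - 8) + 53/(t - 8)². Integrate: ∫ P/(t - 8) dt = 6 ln|(t - 8)|; ∫ Q/(t - 8)² dt = -53/(t - 8). Sum: 6 ln|(t - 8)| - 53/(t - 8) + C


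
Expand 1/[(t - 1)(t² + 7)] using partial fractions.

Cover-up at t = 1: α = 1/(1² + 7) = 1/8. Then β = -α = -1/8, γ = -α·(0 + 1) = -1/8
Result: (1/8)/(t - 1) - ((1/8)t + 1/8)/(t² + 7)


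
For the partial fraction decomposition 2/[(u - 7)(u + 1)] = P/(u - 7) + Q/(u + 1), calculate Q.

Cover-up at u = -1: Q = 2/(-1 - 7) = -2/8 = -1/4


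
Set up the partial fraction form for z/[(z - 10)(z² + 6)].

Linear + irreducible quadratic: A/(z - 10) + (Bz + C)/(z² + 6)


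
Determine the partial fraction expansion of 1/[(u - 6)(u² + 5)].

Cover-up at u = 6: A = 1/(6² + 5) = 1/41. Then B = -A = -1/41, C = -A·(0 + 6) = -6/41
Result: (1/41)/(u - 6) - ((1/41)u + 6/41)/(u² + 5)


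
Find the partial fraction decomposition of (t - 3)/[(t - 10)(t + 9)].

At t=10: α = (1·10 - 3)/(10 + 9) = 7/19. At t=-9: β = (1·(-9) - 3)/(-9 - 10) = 12/19
Result: (7/19)/(t - 10) + (12/19)/(t + 9)


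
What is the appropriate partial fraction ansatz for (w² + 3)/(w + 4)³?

Repeated linear factor (power 3): P/(w + 4) + Q/(w + 4)² + R/(w + 4)³


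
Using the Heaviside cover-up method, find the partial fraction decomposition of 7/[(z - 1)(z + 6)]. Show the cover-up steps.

Cover (z - 1): set z=1, get P = 7/(1 + 6) = 1. Cover (z + 6): set z=-6, get Q = 7/(-6 - 1) = -1.
Result: 1/(z - 1) - 1/(z + 6)


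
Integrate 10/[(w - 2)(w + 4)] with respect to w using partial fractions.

Decompose: 10/[(w - 2)(w + 4)] = (5/3)/(w - 2) - (5/3)/(w + 4). Integrate each term: (5/3) ln|(w - 2)| - (5/3) ln|(w + 4)| + C


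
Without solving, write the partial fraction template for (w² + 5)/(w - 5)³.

Repeated linear factor (power 3): A/(w - 5) + B/(w - 5)² + C/(w - 5)³


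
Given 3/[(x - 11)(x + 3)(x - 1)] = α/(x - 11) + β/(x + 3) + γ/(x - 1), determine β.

Cover-up at x = -3: β = 3/[(-3 - 11)(-3 - 1)] = 3/[(-14)(-4)] = 3/56


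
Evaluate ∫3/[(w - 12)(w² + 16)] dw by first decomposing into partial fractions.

Cover-up at w=12: P = 3/(12²+16) = 3/160. Coeff matching: Q = -3/160, R = -9/40. Decomposition: (3/160)/(w - 12) - ((3/160)w + 9/40)/(w² + 16). Integrate: linear → ln, quadratic → (1/2)ln + arctan: (3/160) ln|(w - 12)| - (3/320) ln(w² + 16) - (9/160) arctan(w/4) + C


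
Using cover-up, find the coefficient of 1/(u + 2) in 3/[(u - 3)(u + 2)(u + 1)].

Cover (u + 2), set u=-2: 3/[(-2 - 3)(-2 + 1)] = 3/5


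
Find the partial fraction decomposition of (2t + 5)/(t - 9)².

(2t + 5) = P(t - 9) + Q. At t = 9: Q = 2·9 + 5 = 23. Coeff of t: P = 2
Result: 2/(t - 9) + 23/(t - 9)²


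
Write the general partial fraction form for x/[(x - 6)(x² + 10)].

Linear + irreducible quadratic: α/(x - 6) + (βx + γ)/(x² + 10)


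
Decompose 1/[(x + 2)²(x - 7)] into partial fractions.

Cover-up at x=7: γ = 1/(7 + 2)² = 1/81. Cover-up at x=-2: β = 1/(-2 - 7) = -1/9. Comparing x² coeff: α = -γ = -1/81
Result: (-1/81)/(x + 2) - (1/9)/(x + 2)² + (1/81)/(x - 7)


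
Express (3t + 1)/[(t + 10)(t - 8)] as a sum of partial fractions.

At t=-10: P = (3·(-10) + 1)/(-10 - 8) = 29/18. At t=8: Q = (3·8 + 1)/(8 + 10) = 25/18
Result: (29/18)/(t + 10) + (25/18)/(t - 8)


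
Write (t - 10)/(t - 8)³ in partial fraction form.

(t - 10) = α(t - 8)² + β(t - 8) + γ. At t = 8: γ = 1·8 - 10 = -2. Coefficients: α = 0, β = 1
Result: 1/(t - 8)² - 2/(t - 8)³


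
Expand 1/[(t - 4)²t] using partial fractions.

Cover-up at t=0: γ = 1/(0 - 4)² = 1/16. Cover-up at t=4: β = 1/(4 - 0) = 1/4. Comparing t² coeff: α = -γ = -1/16
Result: (-1/16)/(t - 4) + (1/4)/(t - 4)² + (1/16)/t


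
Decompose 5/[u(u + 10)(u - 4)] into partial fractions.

Using cover-up method: P = -1/8, Q = 1/28, R = 5/56
Result: (-1/8)/u + (1/28)/(u + 10) + (5/56)/(u - 4)


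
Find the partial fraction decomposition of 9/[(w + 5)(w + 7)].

9/(w + 5)(w + 7) = P/(w + 5) + Q/(w + 7). P = 9/(-5 + 7) = 9/2, Q = 9/(-7 + 5) = -9/2
Result: (9/2)/(w + 5) - (9/2)/(w + 7)


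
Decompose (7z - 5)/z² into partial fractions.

(7z - 5) = αz + β. At z = 0: β = 7·0 - 5 = -5. Coeff of z: α = 7
Result: 7/z - 5/z²


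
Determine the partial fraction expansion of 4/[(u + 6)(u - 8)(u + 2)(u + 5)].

Using Heaviside cover-up: (-1/14)/(u + 6) + (1/455)/(u - 8) - (1/30)/(u + 2) + (4/39)/(u + 5)


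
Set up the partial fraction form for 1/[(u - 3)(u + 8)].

Distinct linear factors: P/(u - 3) + Q/(u + 8)


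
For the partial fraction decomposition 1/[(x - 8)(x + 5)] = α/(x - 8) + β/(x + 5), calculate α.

Cover-up at x = 8: α = 1/(8 + 5) = 1/13


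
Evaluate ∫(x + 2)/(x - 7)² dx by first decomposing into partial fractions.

Decompose: P = 1, Q = 1·7 + 2 = 9, so (x + 2)/(x - 7)² = 1/(x - 7) + 9/(x - 7)². Integrate: ∫ P/(x - 7) dx = ln|(x - 7)|; ∫ Q/(x - 7)² dx = -9/(x - 7). Sum: ln|(x - 7)| - 9/(x - 7) + C


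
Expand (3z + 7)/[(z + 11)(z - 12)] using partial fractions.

At z=-11: P = (3·(-11) + 7)/(-11 - 12) = 26/23. At z=12: Q = (3·12 + 7)/(12 + 11) = 43/23
Result: (26/23)/(z + 11) + (43/23)/(z - 12)


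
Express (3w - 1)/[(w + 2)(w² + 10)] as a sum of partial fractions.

At w=-2: P = (3·(-2) - 1)/((-2)² + 10) = -1/2. Q = -P = 1/2, R = 3 - (-2)·P = 2
Result: (-1/2)/(w + 2) + ((1/2)w + 2)/(w² + 10)


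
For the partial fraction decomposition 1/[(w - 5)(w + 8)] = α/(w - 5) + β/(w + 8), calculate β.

Cover-up at w = -8: β = 1/(-8 - 5) = -1/13


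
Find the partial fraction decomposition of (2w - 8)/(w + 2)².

(2w - 8) = A(w + 2) + B. At w = -2: B = 2·(-2) - 8 = -12. Coeff of w: A = 2
Result: 2/(w + 2) - 12/(w + 2)²


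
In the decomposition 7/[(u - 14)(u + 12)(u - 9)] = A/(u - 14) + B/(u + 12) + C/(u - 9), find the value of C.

Cover-up at u = 9: C = 7/[(9 - 14)(9 + 12)] = 7/[(-5)(21)] = -7/105 = -1/15


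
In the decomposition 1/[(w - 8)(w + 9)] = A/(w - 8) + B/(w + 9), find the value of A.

Cover-up at w = 8: A = 1/(8 + 9) = 1/17


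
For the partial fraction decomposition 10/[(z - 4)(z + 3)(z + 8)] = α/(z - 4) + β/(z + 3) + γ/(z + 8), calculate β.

Cover-up at z = -3: β = 10/[(-3 - 4)(-3 + 8)] = 10/[(-7)(5)] = -10/35 = -2/7


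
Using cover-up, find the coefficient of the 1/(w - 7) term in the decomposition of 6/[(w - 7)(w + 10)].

Cover (w - 7), set w=7: 6/((w + 10) at w=7) = 6/(17) = 6/17


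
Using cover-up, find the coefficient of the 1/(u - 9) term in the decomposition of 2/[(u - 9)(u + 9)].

Cover (u - 9), set u=9: 2/((u + 9) at u=9) = 2/(18) = 1/9


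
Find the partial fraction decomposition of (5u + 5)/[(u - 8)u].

At u=8: A = (5·8 + 5)/(8 - 0) = 45/8. At u=0: B = (5·0 + 5)/(0 - 8) = -5/8
Result: (45/8)/(u - 8) - (5/8)/u


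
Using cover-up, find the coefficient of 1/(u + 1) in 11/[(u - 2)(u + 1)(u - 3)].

Cover (u + 1), set u=-1: 11/[(-1 - 2)(-1 - 3)] = 11/12


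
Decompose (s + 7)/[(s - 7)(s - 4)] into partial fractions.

At s=7: P = (1·7 + 7)/(7 - 4) = 14/3. At s=4: Q = (1·4 + 7)/(4 - 7) = -11/3
Result: (14/3)/(s - 7) - (11/3)/(s - 4)


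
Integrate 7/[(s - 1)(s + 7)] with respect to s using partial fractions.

Decompose: 7/[(s - 1)(s + 7)] = (7/8)/(s - 1) - (7/8)/(s + 7). Integrate each term: (7/8) ln|(s - 1)| - (7/8) ln|(s + 7)| + C


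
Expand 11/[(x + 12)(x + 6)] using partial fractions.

11/(x + 12)(x + 6) = α/(x + 12) + β/(x + 6). α = 11/(-12 + 6) = -11/6, β = 11/(-6 + 12) = 11/6
Result: (-11/6)/(x + 12) + (11/6)/(x + 6)


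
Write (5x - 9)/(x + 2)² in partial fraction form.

(5x - 9) = α(x + 2) + β. At x = -2: β = 5·(-2) - 9 = -19. Coeff of x: α = 5
Result: 5/(x + 2) - 19/(x + 2)²


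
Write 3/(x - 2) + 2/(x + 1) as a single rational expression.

Common denominator (x - 2)(x + 1). Numerator: 3(x + 1) + 2(x - 2) = (3x + 3) + (2x - 4) = 5x - 1
Result: (5x - 1)/[(x - 2)(x + 1)]


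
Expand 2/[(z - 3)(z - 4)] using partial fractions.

2/(z - 3)(z - 4) = A/(z - 3) + B/(z - 4). A = 2/(3 - 4) = -2, B = 2/(4 - 3) = 2
Result: -2/(z - 3) + 2/(z - 4)


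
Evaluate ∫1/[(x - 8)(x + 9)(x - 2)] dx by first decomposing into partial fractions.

Cover-up: α = 1/102, β = 1/187, γ = -1/66. Decomposition: (1/102)/(x - 8) + (1/187)/(x + 9) - (1/66)/(x - 2). Integrate each term: (1/102) ln|(x - 8)| + (1/187) ln|(x + 9)| - (1/66) ln|(x - 2)| + C


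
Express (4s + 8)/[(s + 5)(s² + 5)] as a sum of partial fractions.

At s=-5: α = (4·(-5) + 8)/((-5)² + 5) = -2/5. β = -α = 2/5, γ = 4 - (-5)·α = 2
Result: (-2/5)/(s + 5) + ((2/5)s + 2)/(s² + 5)


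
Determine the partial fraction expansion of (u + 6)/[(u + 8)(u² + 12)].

At u=-8: P = (1·(-8) + 6)/((-8)² + 12) = -1/38. Q = -P = 1/38, R = 1 - (-8)·P = 15/19
Result: (-1/38)/(u + 8) + ((1/38)u + 15/19)/(u² + 12)


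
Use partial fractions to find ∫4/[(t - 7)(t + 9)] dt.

Decompose: 4/[(t - 7)(t + 9)] = (1/4)/(t - 7) - (1/4)/(t + 9). Integrate each term: (1/4) ln|(t - 7)| - (1/4) ln|(t + 9)| + C


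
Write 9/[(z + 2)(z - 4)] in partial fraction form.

9/(z + 2)(z - 4) = A/(z + 2) + B/(z - 4). A = 9/(-2 - 4) = -3/2, B = 9/(4 + 2) = 3/2
Result: (-3/2)/(z + 2) + (3/2)/(z - 4)


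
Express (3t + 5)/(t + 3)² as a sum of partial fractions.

(3t + 5) = A(t + 3) + B. At t = -3: B = 3·(-3) + 5 = -4. Coeff of t: A = 3
Result: 3/(t + 3) - 4/(t + 3)²


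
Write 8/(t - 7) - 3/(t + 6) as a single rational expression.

Common denominator (t - 7)(t + 6). Numerator: 8(t + 6) - 3(t - 7) = (8t + 48) - (3t - 21) = 5t + 69
Result: (5t + 69)/[(t - 7)(t + 6)]


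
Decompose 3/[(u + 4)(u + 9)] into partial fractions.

3/(u + 4)(u + 9) = P/(u + 4) + Q/(u + 9). P = 3/(-4 + 9) = 3/5, Q = 3/(-9 + 4) = -3/5
Result: (3/5)/(u + 4) - (3/5)/(u + 9)


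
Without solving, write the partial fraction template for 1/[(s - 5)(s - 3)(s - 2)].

Three distinct linear factors: A/(s - 5) + B/(s - 3) + C/(s - 2)


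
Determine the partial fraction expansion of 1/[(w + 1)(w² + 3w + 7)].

Cover-up at w = -1: P = 1/((-1)² + 3·(-1) + 7) = 1/5. Then Q = -P = -1/5, R = -P·(3 - 1) = -2/5
Result: (1/5)/(w + 1) - ((1/5)w + 2/5)/(w² + 3w + 7)


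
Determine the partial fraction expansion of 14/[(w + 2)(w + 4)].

14/(w + 2)(w + 4) = P/(w + 2) + Q/(w + 4). P = 14/(-2 + 4) = 7, Q = 14/(-4 + 2) = -7
Result: 7/(w + 2) - 7/(w + 4)


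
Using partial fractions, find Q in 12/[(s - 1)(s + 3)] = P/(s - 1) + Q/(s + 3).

Cover-up at s = -3: Q = 12/(-3 - 1) = -12/4 = -3


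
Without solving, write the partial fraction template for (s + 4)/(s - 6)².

Repeated linear factor: α/(s - 6) + β/(s - 6)²


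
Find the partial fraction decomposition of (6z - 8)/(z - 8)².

(6z - 8) = P(z - 8) + Q. At z = 8: Q = 6·8 - 8 = 40. Coeff of z: P = 6
Result: 6/(z - 8) + 40/(z - 8)²


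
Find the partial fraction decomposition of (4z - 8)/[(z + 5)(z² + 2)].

At z=-5: A = (4·(-5) - 8)/((-5)² + 2) = -28/27. B = -A = 28/27, C = 4 - (-5)·A = -32/27
Result: (-28/27)/(z + 5) + ((28/27)z - 32/27)/(z² + 2)


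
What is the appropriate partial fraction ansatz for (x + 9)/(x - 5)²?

Repeated linear factor: P/(x - 5) + Q/(x - 5)²


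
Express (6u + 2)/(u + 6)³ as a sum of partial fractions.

(6u + 2) = P(u + 6)² + Q(u + 6) + R. At u = -6: R = 6·(-6) + 2 = -34. Coefficients: P = 0, Q = 6
Result: 6/(u + 6)² - 34/(u + 6)³


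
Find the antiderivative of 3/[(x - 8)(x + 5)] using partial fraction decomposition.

Decompose: 3/[(x - 8)(x + 5)] = (3/13)/(x - 8) - (3/13)/(x + 5). Integrate each term: (3/13) ln|(x - 8)| - (3/13) ln|(x + 5)| + C


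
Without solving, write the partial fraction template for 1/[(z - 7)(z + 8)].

Distinct linear factors: A/(z - 7) + B/(z + 8)


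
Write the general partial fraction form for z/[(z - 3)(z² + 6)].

Linear + irreducible quadratic: A/(z - 3) + (Bz + C)/(z² + 6)


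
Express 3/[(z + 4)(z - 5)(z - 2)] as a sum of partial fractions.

Using cover-up method: P = 1/18, Q = 1/9, R = -1/6
Result: (1/18)/(z + 4) + (1/9)/(z - 5) - (1/6)/(z - 2)


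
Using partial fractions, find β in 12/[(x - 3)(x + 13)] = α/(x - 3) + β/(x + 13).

Cover-up at x = -13: β = 12/(-13 - 3) = -12/16 = -3/4


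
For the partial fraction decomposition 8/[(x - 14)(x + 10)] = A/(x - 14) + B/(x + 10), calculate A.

Cover-up at x = 14: A = 8/(14 + 10) = 8/24 = 1/3


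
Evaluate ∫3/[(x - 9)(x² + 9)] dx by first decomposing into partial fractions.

Cover-up at x=9: A = 3/(9²+9) = 1/30. Coeff matching: B = -1/30, C = -3/10. Decomposition: (1/30)/(x - 9) - ((1/30)x + 3/10)/(x² + 9). Integrate: linear → ln, quadratic → (1/2)ln + arctan: (1/30) ln|(x - 9)| - (1/60) ln(x² + 9) - (1/10) arctan(x/3) + C


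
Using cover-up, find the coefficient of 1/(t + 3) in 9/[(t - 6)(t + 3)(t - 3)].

Cover (t + 3), set t=-3: 9/[(-3 - 6)(-3 - 3)] = 1/6


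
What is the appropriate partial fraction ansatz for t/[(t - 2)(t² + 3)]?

Linear + irreducible quadratic: P/(t - 2) + (Qt + R)/(t² + 3)


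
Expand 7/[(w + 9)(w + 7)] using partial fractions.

7/(w + 9)(w + 7) = P/(w + 9) + Q/(w + 7). P = 7/(-9 + 7) = -7/2, Q = 7/(-7 + 9) = 7/2
Result: (-7/2)/(w + 9) + (7/2)/(w + 7)


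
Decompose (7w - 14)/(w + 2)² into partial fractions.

(7w - 14) = P(w + 2) + Q. At w = -2: Q = 7·(-2) - 14 = -28. Coeff of w: P = 7
Result: 7/(w + 2) - 28/(w + 2)²


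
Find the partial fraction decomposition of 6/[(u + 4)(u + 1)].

6/(u + 4)(u + 1) = P/(u + 4) + Q/(u + 1). P = 6/(-4 + 1) = -2, Q = 6/(-1 + 4) = 2
Result: -2/(u + 4) + 2/(u + 1)


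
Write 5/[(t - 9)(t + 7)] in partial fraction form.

5/(t - 9)(t + 7) = P/(t - 9) + Q/(t + 7). P = 5/(9 + 7) = 5/16, Q = 5/(-7 - 9) = -5/16
Result: (5/16)/(t - 9) - (5/16)/(t + 7)


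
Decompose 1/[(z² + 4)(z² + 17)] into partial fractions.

Coefficient matching gives P = R = 0, Q = 1/(17-4) = 1/13, S = -Q = -1/13
Result: (1/13)/(z² + 4) - (1/13)/(z² + 17)


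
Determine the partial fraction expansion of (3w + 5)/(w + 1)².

(3w + 5) = α(w + 1) + β. At w = -1: β = 3·(-1) + 5 = 2. Coeff of w: α = 3
Result: 3/(w + 1) + 2/(w + 1)²


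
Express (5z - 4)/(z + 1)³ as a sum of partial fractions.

(5z - 4) = α(z + 1)² + β(z + 1) + γ. At z = -1: γ = 5·(-1) - 4 = -9. Coefficients: α = 0, β = 5
Result: 5/(z + 1)² - 9/(z + 1)³


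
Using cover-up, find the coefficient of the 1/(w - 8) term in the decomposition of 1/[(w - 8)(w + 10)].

Cover (w - 8), set w=8: 1/((w + 10) at w=8) = 1/(18) = 1/18


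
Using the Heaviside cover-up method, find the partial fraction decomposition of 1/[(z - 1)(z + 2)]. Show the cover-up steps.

Cover (z - 1): set z=1, get α = 1/(1 + 2) = 1/3. Cover (z + 2): set z=-2, get β = 1/(-2 - 1) = -1/3.
Result: (1/3)/(z - 1) - (1/3)/(z + 2)


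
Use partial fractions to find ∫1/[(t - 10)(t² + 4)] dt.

Cover-up at t=10: P = 1/(10²+4) = 1/104. Coeff matching: Q = -1/104, R = -5/52. Decomposition: (1/104)/(t - 10) - ((1/104)t + 5/52)/(t² + 4). Integrate: linear → ln, quadratic → (1/2)ln + arctan: (1/104) ln|(t - 10)| - (1/208) ln(t² + 4) - (5/104) arctan(t/2) + C


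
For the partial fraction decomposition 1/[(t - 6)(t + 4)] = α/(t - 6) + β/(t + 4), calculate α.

Cover-up at t = 6: α = 1/(6 + 4) = 1/10


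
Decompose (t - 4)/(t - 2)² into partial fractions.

(t - 4) = α(t - 2) + β. At t = 2: β = 1·2 - 4 = -2. Coeff of t: α = 1
Result: 1/(t - 2) - 2/(t - 2)²


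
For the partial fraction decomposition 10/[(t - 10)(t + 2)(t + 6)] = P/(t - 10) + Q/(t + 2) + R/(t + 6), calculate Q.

Cover-up at t = -2: Q = 10/[(-2 - 10)(-2 + 6)] = 10/[(-12)(4)] = -10/48 = -5/24


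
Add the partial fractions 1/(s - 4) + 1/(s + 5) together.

Common denominator (s - 4)(s + 5). Numerator: 1(s + 5) + 1(s - 4) = (s + 5) + (s - 4) = 2s + 1
Result: (2s + 1)/[(s - 4)(s + 5)]


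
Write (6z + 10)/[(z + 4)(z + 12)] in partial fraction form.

At z=-4: P = (6·(-4) + 10)/(-4 + 12) = -7/4. At z=-12: Q = (6·(-12) + 10)/(-12 + 4) = 31/4
Result: (-7/4)/(z + 4) + (31/4)/(z + 12)


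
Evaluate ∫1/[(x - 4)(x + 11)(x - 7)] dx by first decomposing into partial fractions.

Cover-up: α = -1/45, β = 1/270, γ = 1/54. Decomposition: (-1/45)/(x - 4) + (1/270)/(x + 11) + (1/54)/(x - 7). Integrate each term: (-1/45) ln|(x - 4)| + (1/270) ln|(x + 11)| + (1/54) ln|(x - 7)| + C


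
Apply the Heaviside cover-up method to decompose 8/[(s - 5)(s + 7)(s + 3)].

Cover (s - 5), s=5: α = 8/[(5 + 7)(5 + 3)] = 1/12. Cover (s + 7), s=-7: β = 8/[(-7 - 5)(-7 + 3)] = 1/6. Cover (s + 3), s=-3: γ = 8/[(-3 - 5)(-3 + 7)] = -1/4.
Result: (1/12)/(s - 5) + (1/6)/(s + 7) - (1/4)/(s + 3)


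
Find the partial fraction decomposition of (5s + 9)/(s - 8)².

(5s + 9) = α(s - 8) + β. At s = 8: β = 5·8 + 9 = 49. Coeff of s: α = 5
Result: 5/(s - 8) + 49/(s - 8)²


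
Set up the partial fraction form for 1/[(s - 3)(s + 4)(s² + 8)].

Two linear + quadratic: P/(s - 3) + Q/(s + 4) + (Rs + S)/(s² + 8)


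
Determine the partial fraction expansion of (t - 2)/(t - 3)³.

(t - 2) = α(t - 3)² + β(t - 3) + γ. At t = 3: γ = 1·3 - 2 = 1. Coefficients: α = 0, β = 1
Result: 1/(t - 3)² + 1/(t - 3)³


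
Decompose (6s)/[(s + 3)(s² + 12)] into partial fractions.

At s=-3: P = (6·(-3) + 0)/((-3)² + 12) = -6/7. Q = -P = 6/7, R = 6 - (-3)·P = 24/7
Result: (-6/7)/(s + 3) + ((6/7)s + 24/7)/(s² + 12)


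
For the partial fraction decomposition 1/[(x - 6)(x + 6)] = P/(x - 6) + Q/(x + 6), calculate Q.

Cover-up at x = -6: Q = 1/(-6 - 6) = -1/12


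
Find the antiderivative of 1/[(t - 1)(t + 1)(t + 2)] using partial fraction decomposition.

Cover-up: α = 1/6, β = -1/2, γ = 1/3. Decomposition: (1/6)/(t - 1) - (1/2)/(t + 1) + (1/3)/(t + 2). Integrate each term: (1/6) ln|(t - 1)| - (1/2) ln|(t + 1)| + (1/3) ln|(t + 2)| + C


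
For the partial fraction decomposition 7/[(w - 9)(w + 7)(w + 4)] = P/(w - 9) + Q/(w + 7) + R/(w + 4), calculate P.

Cover-up at w = 9: P = 7/[(9 + 7)(9 + 4)] = 7/[(16)(13)] = 7/208


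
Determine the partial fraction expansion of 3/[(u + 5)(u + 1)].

3/(u + 5)(u + 1) = A/(u + 5) + B/(u + 1). A = 3/(-5 + 1) = -3/4, B = 3/(-1 + 5) = 3/4
Result: (-3/4)/(u + 5) + (3/4)/(u + 1)


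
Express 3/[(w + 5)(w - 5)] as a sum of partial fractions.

3/(w + 5)(w - 5) = A/(w + 5) + B/(w - 5). A = 3/(-5 - 5) = -3/10, B = 3/(5 + 5) = 3/10
Result: (-3/10)/(w + 5) + (3/10)/(w - 5)


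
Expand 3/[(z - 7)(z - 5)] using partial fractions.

3/(z - 7)(z - 5) = α/(z - 7) + β/(z - 5). α = 3/(7 - 5) = 3/2, β = 3/(5 - 7) = -3/2
Result: (3/2)/(z - 7) - (3/2)/(z - 5)
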